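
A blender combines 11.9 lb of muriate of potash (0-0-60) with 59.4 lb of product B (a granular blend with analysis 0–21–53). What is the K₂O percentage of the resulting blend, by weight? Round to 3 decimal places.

Total mass = 11.9 + 59.4 = 71.3 lb.
K₂O mass = 60%×11.9 + 53%×59.4 = 38.622 lb.
% K₂O = 38.622 / 71.3 = 54.1683%.

54.168% K₂O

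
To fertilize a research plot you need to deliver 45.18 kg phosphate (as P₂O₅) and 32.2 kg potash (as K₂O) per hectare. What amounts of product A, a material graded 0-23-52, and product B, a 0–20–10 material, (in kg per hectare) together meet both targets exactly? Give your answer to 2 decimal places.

23.73 kg product A, 198.61 kg product B

Per-hectare balance (a = product A, b = product B):
P₂O₅: 0.23·a + 0.2·b = 45.18
K₂O: 0.52·a + 0.1·b = 32.2
Eliminate a: (row1) − 0.23/0.52·(row2) → 0.155769·b = 30.9377, so b = 198.612.
Back-substitute: a = (45.18 − 0.2·198.612) / 0.23 = 23.7284.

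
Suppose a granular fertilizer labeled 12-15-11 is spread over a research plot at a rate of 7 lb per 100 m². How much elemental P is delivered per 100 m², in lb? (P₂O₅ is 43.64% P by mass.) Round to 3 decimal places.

P₂O₅ per 100 m² = 7 × 15% = 1.05 lb.
Elemental P = 1.05 × 0.4364 = 0.45822 lb per 100 m².

0.458 lb P per hundred sq m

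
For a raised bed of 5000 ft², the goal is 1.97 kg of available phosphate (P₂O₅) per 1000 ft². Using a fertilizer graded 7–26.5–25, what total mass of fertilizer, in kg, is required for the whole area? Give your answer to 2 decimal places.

37.17 kg

Product per 1000 ft² = 1.97 / 26.5% = 7.43396 kg.
Total product = 7.43396 × 5000 / 1000 = 37.1698 kg.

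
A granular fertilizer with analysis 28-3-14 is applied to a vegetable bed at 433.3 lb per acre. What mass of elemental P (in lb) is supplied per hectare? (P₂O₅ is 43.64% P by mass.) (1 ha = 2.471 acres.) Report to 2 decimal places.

P₂O₅ per acre = 433.3 × 3% = 12.999 lb.
Elemental P = 12.999 × 0.4364 = 5.67276 lb per acre.
Convert to per hectare: 5.67276 × 2.471 = 14.0174 lb.

14.02 lb P per hectare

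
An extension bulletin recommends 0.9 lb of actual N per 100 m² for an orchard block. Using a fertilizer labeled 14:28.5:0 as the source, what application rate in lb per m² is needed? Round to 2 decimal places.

Product per 100 m² = 0.9 / 14% = 6.42857 lb.
Convert to per m²: 6.42857 × 0.01 = 0.0642857 lb.

0.06 lb of product per sq m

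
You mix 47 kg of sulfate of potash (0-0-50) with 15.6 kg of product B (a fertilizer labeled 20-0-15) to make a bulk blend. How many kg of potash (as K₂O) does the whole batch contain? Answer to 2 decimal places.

25.84 kg K₂O

K₂O mass = 50%×47 + 15%×15.6 = 25.84 kg.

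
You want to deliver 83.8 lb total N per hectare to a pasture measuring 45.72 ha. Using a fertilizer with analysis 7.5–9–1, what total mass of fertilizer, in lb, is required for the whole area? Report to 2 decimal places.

Product per hectare = 83.8 / 7.5% = 1117.33 lb.
Total product = 1117.33 × 45.72 = 51084.48 lb.

51084.48 lb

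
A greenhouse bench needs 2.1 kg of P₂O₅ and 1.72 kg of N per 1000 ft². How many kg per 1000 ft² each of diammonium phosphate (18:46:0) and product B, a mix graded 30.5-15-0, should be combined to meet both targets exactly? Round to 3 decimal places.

3.376 kg diammonium phosphate, 3.647 kg product B

Let a = kg of diammonium phosphate, b = kg of product B (per 1000 ft²).
P₂O₅: 0.46·a + 0.15·b = 2.1
N: 0.18·a + 0.305·b = 1.72
Solving simultaneously: a = 3.37599, b = 3.64695.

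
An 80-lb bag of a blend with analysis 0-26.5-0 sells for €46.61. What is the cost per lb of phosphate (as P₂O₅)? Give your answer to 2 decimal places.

P₂O₅ in bag = 80 × 26.5% = 21.2 lb.
Cost per lb P₂O₅ = €46.61 / 21.2 = €2.1986.

€2.20 per lb P₂O₅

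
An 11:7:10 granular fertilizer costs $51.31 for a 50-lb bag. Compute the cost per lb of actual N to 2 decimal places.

N in bag = 50 × 11% = 5.5 lb.
Cost per lb N = $51.31 / 5.5 = $9.3291.

$9.33 per lb N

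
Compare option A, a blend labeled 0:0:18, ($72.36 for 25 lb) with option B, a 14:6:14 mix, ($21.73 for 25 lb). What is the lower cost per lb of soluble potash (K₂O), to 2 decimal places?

$6.21 per lb K₂O (option B)

option A: K₂O per bag = 25 × 18% = 4.5 lb; cost = 72.36 / 4.5 = $16.0800/lb K₂O.
option B: K₂O per bag = 25 × 14% = 3.5 lb; cost = 21.73 / 3.5 = $6.2086/lb K₂O.
option B is cheaper.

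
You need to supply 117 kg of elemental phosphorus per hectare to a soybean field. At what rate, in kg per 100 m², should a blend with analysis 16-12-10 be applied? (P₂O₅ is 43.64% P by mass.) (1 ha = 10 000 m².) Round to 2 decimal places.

22.34 kg of product per hundred sq m

As P₂O₅: 117 / 0.4364 = 268.103 kg per hectare.
Product per hectare = 268.103 / 12% = 2234.19 kg.
Convert to per 100 m²: 2234.19 × 0.01 = 22.3419 kg.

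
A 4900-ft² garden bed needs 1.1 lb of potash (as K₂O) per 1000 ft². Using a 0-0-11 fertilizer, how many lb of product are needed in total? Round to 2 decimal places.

49.00 lb

Product per 1000 ft² = 1.1 / 11% = 10 lb.
Total product = 10 × 4900 / 1000 = 49 lb.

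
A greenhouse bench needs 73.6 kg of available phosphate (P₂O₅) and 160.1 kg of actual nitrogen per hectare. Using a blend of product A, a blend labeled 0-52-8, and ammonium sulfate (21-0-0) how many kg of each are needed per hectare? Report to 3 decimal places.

141.538 kg product A, 762.381 kg ammonium sulfate

Per-hectare balance (a = product A, b = ammonium sulfate):
P₂O₅: 0.52·a + 0·b = 73.6
N: 0·a + 0.21·b = 160.1
Solving simultaneously: a = 141.53846, b = 762.38095.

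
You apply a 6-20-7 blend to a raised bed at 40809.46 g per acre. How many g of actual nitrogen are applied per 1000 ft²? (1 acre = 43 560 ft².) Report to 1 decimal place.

nitrogen per acre = 40809.46 × 6% = 2448.57 g.
Convert to per 1000 ft²: 2448.57 × 0.0229568 = 56.2114 g.

56.2 g N per thousand sq ft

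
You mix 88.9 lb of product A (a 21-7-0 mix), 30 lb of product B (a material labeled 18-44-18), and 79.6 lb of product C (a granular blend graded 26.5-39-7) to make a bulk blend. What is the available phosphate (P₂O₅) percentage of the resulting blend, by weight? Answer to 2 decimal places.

Total mass = 88.9 + 30 + 79.6 = 198.5 lb.
P₂O₅ mass = 7%×88.9 + 44%×30 + 39%×79.6 = 50.467 lb.
% P₂O₅ = 50.467 / 198.5 = 25.4242%.

25.42% P₂O₅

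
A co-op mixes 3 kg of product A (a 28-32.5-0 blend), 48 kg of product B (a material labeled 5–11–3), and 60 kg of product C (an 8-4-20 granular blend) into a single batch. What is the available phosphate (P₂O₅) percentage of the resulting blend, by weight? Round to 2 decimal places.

Total mass = 3 + 48 + 60 = 111 kg.
P₂O₅ mass = 32.5%×3 + 11%×48 + 4%×60 = 8.655 kg.
% P₂O₅ = 8.655 / 111 = 7.7973%.

7.80% P₂O₅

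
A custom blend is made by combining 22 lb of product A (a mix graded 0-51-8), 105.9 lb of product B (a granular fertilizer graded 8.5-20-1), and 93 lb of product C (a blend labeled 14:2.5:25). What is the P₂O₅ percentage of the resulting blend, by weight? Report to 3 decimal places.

Total mass = 22 + 105.9 + 93 = 220.9 lb.
P₂O₅ mass = 51%×22 + 20%×105.9 + 2.5%×93 = 34.725 lb.
% P₂O₅ = 34.725 / 220.9 = 15.7198%.

15.720% P₂O₅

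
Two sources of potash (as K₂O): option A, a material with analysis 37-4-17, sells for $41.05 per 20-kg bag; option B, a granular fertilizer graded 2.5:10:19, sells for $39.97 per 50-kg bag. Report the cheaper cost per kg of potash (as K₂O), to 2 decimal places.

option A: K₂O per bag = 20 × 17% = 3.4 kg; cost = 41.05 / 3.4 = $12.0735/kg K₂O.
option B: K₂O per bag = 50 × 19% = 9.5 kg; cost = 39.97 / 9.5 = $4.2074/kg K₂O.
option B is cheaper.

$4.21 per kg K₂O (option B)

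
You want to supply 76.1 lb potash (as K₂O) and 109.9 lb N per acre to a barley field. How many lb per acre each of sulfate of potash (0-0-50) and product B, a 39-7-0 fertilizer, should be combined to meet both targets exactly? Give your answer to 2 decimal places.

152.20 lb sulfate of potash, 281.79 lb product B

Per-acre balance (a = sulfate of potash, b = product B):
K₂O: 0.5·a + 0·b = 76.1
N: 0·a + 0.39·b = 109.9
Solving simultaneously: a = 152.2, b = 281.7949.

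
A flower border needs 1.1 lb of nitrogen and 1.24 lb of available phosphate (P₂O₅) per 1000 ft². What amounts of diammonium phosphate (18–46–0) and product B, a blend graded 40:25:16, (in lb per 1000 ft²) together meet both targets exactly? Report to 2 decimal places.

Let a = lb of diammonium phosphate, b = lb of product B (per 1000 ft²).
N: 0.18·a + 0.4·b = 1.1
P₂O₅: 0.46·a + 0.25·b = 1.24
Solving simultaneously: a = 1.58993, b = 2.03453.

1.59 lb diammonium phosphate, 2.03 lb product B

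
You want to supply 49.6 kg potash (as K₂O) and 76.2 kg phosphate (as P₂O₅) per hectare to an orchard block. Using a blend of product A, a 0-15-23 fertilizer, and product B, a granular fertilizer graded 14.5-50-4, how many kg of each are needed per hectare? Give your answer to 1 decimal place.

199.6 kg product A, 92.5 kg product B

With a, b = kg per hectare of product A and product B:
K₂O: 0.23·a + 0.04·b = 49.6
P₂O₅: 0.15·a + 0.5·b = 76.2
Solving simultaneously: a = 199.56, b = 92.5321.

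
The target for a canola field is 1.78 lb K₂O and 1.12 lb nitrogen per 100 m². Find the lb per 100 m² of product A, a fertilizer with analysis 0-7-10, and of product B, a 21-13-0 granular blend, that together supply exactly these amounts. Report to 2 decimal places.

With a, b = lb per 100 m² of product A and product B:
K₂O: 0.1·a + 0·b = 1.78
N: 0·a + 0.21·b = 1.12
Solving simultaneously: a = 17.8, b = 5.33333.

17.80 lb product A, 5.33 lb product B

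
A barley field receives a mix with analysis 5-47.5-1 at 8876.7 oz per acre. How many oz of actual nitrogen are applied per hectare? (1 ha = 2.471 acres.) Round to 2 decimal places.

1096.72 oz N per hectare

nitrogen per acre = 8876.7 × 5% = 443.835 oz.
Convert to per hectare: 443.835 × 2.471 = 1096.716 oz.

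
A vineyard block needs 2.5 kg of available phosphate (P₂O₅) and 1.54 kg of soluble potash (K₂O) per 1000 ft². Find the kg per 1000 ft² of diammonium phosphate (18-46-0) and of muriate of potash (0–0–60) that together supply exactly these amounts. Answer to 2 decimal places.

5.43 kg diammonium phosphate, 2.57 kg muriate of potash

Per-1000 ft² balance (a = diammonium phosphate, b = muriate of potash):
P₂O₅: 0.46·a + 0·b = 2.5
K₂O: 0·a + 0.6·b = 1.54
Solving simultaneously: a = 5.43478, b = 2.56667.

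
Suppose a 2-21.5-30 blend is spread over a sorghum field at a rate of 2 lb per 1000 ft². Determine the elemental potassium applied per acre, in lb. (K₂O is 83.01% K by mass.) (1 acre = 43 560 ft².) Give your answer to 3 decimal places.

K₂O per 1000 ft² = 2 × 30% = 0.6 lb.
Elemental K = 0.6 × 0.8301 = 0.49806 lb per 1000 ft².
Convert to per acre: 0.49806 × 43.56 = 21.69549 lb.

21.695 lb K per acre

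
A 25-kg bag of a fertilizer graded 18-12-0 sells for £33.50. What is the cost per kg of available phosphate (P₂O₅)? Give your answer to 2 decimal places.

P₂O₅ in bag = 25 × 12% = 3 kg.
Cost per kg P₂O₅ = £33.50 / 3 = £11.1667.

£11.17 per kg P₂O₅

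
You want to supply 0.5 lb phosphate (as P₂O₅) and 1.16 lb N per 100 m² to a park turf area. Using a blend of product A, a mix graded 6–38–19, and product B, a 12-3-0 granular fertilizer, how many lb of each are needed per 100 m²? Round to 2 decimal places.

0.58 lb product A, 9.38 lb product B

With a, b = lb per 100 m² of product A and product B:
P₂O₅: 0.38·a + 0.03·b = 0.5
N: 0.06·a + 0.12·b = 1.16
From row1: a = (0.5 − 0.03·b) / 0.38.
Into row2: 0.06·(0.5 − 0.03·b)/0.38 + 0.12·b = 1.16 → b = 9.379, a = 0.575342.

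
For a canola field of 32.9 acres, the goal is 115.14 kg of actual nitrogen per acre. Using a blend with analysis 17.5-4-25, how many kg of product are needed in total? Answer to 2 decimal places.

21646.32 kg

Product per acre = 115.14 / 17.5% = 657.943 kg.
Total product = 657.943 × 32.9 = 21646.32 kg.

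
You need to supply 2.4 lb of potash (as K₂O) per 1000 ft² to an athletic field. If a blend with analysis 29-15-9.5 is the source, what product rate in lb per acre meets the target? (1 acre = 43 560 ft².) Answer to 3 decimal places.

1100.463 lb of product per acre

Product per 1000 ft² = 2.4 / 9.5% = 25.2632 lb.
Convert to per acre: 25.2632 × 43.56 = 1100.4632 lb.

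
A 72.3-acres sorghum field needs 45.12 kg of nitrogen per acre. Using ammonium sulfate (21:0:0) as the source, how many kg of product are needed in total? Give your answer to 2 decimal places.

15534.17 kg

Product per acre = 45.12 / 21% = 214.857 kg.
Total product = 214.857 × 72.3 = 15534.171 kg.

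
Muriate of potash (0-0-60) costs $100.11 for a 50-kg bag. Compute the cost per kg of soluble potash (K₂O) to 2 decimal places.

$3.34 per kg K₂O

K₂O in bag = 50 × 60% = 30 kg.
Cost per kg K₂O = $100.11 / 30 = $3.3370.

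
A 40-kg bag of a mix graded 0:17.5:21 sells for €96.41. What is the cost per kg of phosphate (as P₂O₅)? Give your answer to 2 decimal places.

€13.77 per kg P₂O₅

P₂O₅ in bag = 40 × 17.5% = 7 kg.
Cost per kg P₂O₅ = €96.41 / 7 = €13.7729.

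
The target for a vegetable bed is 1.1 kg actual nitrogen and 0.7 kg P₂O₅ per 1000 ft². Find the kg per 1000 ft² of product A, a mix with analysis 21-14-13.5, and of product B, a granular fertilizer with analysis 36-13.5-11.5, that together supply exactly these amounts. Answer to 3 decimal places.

4.694 kg product A, 0.317 kg product B

Per-1000 ft² balance (a = product A, b = product B):
N: 0.21·a + 0.36·b = 1.1
P₂O₅: 0.14·a + 0.135·b = 0.7
Solving simultaneously: a = 4.69388, b = 0.31746.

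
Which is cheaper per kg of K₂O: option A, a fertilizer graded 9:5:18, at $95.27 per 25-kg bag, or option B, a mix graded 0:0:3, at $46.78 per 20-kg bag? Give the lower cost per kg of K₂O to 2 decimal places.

option A: K₂O per bag = 25 × 18% = 4.5 kg; cost = 95.27 / 4.5 = $21.1711/kg K₂O.
option B: K₂O per bag = 20 × 3% = 0.6 kg; cost = 46.78 / 0.6 = $77.9667/kg K₂O.
option A is cheaper.

$21.17 per kg K₂O (option A)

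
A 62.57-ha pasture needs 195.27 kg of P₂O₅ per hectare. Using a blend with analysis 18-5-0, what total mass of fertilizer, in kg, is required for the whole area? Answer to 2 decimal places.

244360.88 kg

Product per hectare = 195.27 / 5% = 3905.4 kg.
Total product = 3905.4 × 62.57 = 244360.878 kg.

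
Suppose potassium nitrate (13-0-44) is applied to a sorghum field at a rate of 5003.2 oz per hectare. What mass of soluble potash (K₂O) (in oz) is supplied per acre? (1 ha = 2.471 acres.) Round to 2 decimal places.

890.90 oz K₂O per acre

K₂O per hectare = 5003.2 × 44% = 2201.41 oz.
Convert to per acre: 2201.41 × 0.404694 = 890.898 oz.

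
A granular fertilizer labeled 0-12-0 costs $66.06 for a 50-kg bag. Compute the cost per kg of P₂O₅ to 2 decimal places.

$11.01 per kg P₂O₅

P₂O₅ in bag = 50 × 12% = 6 kg.
Cost per kg P₂O₅ = $66.06 / 6 = $11.0100.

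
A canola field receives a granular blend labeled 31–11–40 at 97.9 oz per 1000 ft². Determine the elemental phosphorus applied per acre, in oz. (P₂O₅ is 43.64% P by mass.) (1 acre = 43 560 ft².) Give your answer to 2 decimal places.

P₂O₅ per 1000 ft² = 97.9 × 11% = 10.769 oz.
Elemental P = 10.769 × 0.4364 = 4.69959 oz per 1000 ft².
Convert to per acre: 4.69959 × 43.56 = 204.714 oz.

204.71 oz P per acre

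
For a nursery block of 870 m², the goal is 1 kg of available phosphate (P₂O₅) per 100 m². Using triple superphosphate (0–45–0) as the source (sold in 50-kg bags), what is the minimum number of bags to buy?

Product per 100 m² = 1 / 45% = 2.22222 kg.
Total product = 2.22222 × 870 / 100 = 19.3333 kg.
Bags = ⌈19.3333 / 50⌉ = 1.

1 bags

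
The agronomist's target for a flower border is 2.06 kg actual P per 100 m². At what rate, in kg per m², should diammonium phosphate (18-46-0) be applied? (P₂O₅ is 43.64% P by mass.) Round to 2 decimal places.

As P₂O₅: 2.06 / 0.4364 = 4.72044 kg per 100 m².
Product per 100 m² = 4.72044 / 46% = 10.2618 kg.
Convert to per m²: 10.2618 × 0.01 = 0.102618 kg.

0.10 kg of product per sq m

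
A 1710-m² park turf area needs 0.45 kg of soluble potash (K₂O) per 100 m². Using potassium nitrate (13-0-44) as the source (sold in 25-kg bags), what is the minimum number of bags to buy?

1 bags

Product per 100 m² = 0.45 / 44% = 1.02273 kg.
Total product = 1.02273 × 1710 / 100 = 17.4886 kg.
Bags = ⌈17.4886 / 25⌉ = 1.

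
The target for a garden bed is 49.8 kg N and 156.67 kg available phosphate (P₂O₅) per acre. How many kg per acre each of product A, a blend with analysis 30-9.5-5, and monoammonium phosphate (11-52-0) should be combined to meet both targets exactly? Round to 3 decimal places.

Let a = kg of product A, b = kg of monoammonium phosphate (per acre).
N: 0.3·a + 0.11·b = 49.8
P₂O₅: 0.095·a + 0.52·b = 156.67
From row1: a = (49.8 − 0.11·b) / 0.3.
Into row2: 0.095·(49.8 − 0.11·b)/0.3 + 0.52·b = 156.67 → b = 290.4157, a = 59.5143.

59.514 kg product A, 290.416 kg monoammonium phosphate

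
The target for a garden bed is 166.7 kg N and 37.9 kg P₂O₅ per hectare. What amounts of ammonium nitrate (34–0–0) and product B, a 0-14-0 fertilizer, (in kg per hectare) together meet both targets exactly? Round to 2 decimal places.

With a, b = kg per hectare of ammonium nitrate and product B:
N: 0.34·a + 0·b = 166.7
P₂O₅: 0·a + 0.14·b = 37.9
Solving simultaneously: a = 490.294, b = 270.714.

490.29 kg ammonium nitrate, 270.71 kg product B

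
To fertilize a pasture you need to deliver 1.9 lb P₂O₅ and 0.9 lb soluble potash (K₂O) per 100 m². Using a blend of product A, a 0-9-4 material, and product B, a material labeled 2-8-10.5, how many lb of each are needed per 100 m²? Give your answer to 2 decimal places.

20.40 lb product A, 0.80 lb product B

Per-100 m² balance (a = product A, b = product B):
P₂O₅: 0.09·a + 0.08·b = 1.9
K₂O: 0.04·a + 0.105·b = 0.9
From row1: a = (1.9 − 0.08·b) / 0.09.
Into row2: 0.04·(1.9 − 0.08·b)/0.09 + 0.105·b = 0.9 → b = 0.8, a = 20.4.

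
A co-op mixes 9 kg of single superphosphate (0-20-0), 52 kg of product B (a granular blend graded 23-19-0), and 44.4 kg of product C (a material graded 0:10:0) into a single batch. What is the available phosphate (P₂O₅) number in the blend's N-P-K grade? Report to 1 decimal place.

Total mass = 9 + 52 + 44.4 = 105.4 kg.
P₂O₅ mass = 20%×9 + 19%×52 + 10%×44.4 = 16.12 kg.
% P₂O₅ = 16.12 / 105.4 = 15.2941%.

15.3% P₂O₅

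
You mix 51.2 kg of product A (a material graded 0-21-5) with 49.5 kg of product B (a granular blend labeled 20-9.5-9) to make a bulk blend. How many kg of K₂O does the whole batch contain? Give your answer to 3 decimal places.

K₂O mass = 5%×51.2 + 9%×49.5 = 7.015 kg.

7.015 kg K₂O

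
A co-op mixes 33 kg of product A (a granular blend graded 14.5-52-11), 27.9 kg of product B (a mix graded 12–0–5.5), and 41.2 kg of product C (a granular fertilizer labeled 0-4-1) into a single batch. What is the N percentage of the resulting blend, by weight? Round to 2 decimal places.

Total mass = 33 + 27.9 + 41.2 = 102.1 kg.
N mass = 14.5%×33 + 12%×27.9 + 0%×41.2 = 8.133 kg.
% N = 8.133 / 102.1 = 7.96572%.

7.97% N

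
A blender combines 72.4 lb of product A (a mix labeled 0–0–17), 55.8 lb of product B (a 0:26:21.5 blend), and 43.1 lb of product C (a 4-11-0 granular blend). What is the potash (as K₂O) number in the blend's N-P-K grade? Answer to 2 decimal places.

14.19% K₂O

Total mass = 72.4 + 55.8 + 43.1 = 171.3 lb.
K₂O mass = 17%×72.4 + 21.5%×55.8 + 0%×43.1 = 24.305 lb.
% K₂O = 24.305 / 171.3 = 14.1886%.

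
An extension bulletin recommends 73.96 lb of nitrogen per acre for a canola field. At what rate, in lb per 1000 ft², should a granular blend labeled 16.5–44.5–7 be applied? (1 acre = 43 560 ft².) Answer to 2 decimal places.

10.29 lb of product per thousand sq ft

Product per acre = 73.96 / 16.5% = 448.242 lb.
Convert to per 1000 ft²: 448.242 × 0.0229568 = 10.2902 lb.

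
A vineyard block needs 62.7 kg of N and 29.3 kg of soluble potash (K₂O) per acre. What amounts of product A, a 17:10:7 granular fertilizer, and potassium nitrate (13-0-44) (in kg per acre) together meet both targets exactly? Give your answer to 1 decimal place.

Let a = kg of product A, b = kg of potassium nitrate (per acre).
N: 0.17·a + 0.13·b = 62.7
K₂O: 0.07·a + 0.44·b = 29.3
Eliminate b: (row1) − 0.13/0.44·(row2) → 0.149318·a = 54.0432, so a = 361.933.
Then b = (29.3 − 0.07·361.933) / 0.44 = 9.01065.

361.9 kg product A, 9.0 kg potassium nitrate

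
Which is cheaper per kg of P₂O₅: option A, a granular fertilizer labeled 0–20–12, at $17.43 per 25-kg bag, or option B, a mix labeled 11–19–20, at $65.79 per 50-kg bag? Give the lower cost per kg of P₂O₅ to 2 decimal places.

$3.49 per kg P₂O₅ (option A)

option A: P₂O₅ per bag = 25 × 20% = 5 kg; cost = 17.43 / 5 = $3.4860/kg P₂O₅.
option B: P₂O₅ per bag = 50 × 19% = 9.5 kg; cost = 65.79 / 9.5 = $6.9253/kg P₂O₅.
option A is cheaper.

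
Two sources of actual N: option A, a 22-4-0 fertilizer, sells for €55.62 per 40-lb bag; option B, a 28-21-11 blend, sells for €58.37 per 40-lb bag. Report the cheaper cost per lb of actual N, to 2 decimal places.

€5.21 per lb N (option B)

option A: N per bag = 40 × 22% = 8.8 lb; cost = 55.62 / 8.8 = €6.3205/lb N.
option B: N per bag = 40 × 28% = 11.2 lb; cost = 58.37 / 11.2 = €5.2116/lb N.
option B is cheaper.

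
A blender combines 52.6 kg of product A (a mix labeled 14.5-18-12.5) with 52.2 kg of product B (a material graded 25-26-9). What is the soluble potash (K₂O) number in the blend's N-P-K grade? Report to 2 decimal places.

Total mass = 52.6 + 52.2 = 104.8 kg.
K₂O mass = 12.5%×52.6 + 9%×52.2 = 11.273 kg.
% K₂O = 11.273 / 104.8 = 10.7567%.

10.76% K₂O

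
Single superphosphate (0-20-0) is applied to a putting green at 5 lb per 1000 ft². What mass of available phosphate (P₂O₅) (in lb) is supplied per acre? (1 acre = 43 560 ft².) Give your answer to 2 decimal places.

43.56 lb P₂O₅ per acre

P₂O₅ per 1000 ft² = 5 × 20% = 1 lb.
Convert to per acre: 1 × 43.56 = 43.56 lb.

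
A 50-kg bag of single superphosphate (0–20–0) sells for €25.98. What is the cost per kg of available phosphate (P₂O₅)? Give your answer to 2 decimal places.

P₂O₅ in bag = 50 × 20% = 10 kg.
Cost per kg P₂O₅ = €25.98 / 10 = €2.5980.

€2.60 per kg P₂O₅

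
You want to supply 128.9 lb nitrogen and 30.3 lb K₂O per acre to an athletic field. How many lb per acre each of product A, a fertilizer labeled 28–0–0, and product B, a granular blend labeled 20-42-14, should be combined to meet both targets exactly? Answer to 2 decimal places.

Per-acre balance (a = product A, b = product B):
N: 0.28·a + 0.2·b = 128.9
K₂O: 0·a + 0.14·b = 30.3
Solving simultaneously: a = 305.765, b = 216.429.

305.77 lb product A, 216.43 lb product B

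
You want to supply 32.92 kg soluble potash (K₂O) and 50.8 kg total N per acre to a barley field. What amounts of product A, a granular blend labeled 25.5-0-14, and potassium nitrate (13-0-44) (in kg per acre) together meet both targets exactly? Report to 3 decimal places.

Per-acre balance (a = product A, b = potassium nitrate):
K₂O: 0.14·a + 0.44·b = 32.92
N: 0.255·a + 0.13·b = 50.8
From row1: a = (32.92 − 0.44·b) / 0.14.
Into row2: 0.255·(32.92 − 0.44·b)/0.14 + 0.13·b = 50.8 → b = 13.6447, a = 192.2596.

192.260 kg product A, 13.645 kg potassium nitrate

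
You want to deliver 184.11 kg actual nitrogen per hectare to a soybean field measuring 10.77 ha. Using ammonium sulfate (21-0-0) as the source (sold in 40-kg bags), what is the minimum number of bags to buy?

237 bags

Product per hectare = 184.11 / 21% = 876.714 kg.
Total product = 876.714 × 10.77 = 9442.21 kg.
Bags = ⌈9442.21 / 40⌉ = 237.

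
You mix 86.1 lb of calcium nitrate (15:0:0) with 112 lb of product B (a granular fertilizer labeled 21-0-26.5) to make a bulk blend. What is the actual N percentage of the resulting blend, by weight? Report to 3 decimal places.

18.392% N

Total mass = 86.1 + 112 = 198.1 lb.
N mass = 15%×86.1 + 21%×112 = 36.435 lb.
% N = 36.435 / 198.1 = 18.3922%.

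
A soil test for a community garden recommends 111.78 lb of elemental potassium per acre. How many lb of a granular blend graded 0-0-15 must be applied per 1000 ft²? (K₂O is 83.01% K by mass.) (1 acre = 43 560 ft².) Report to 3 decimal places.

20.609 lb of product per thousand sq ft

As K₂O: 111.78 / 0.8301 = 134.658 lb per acre.
Product per acre = 134.658 / 15% = 897.723 lb.
Convert to per 1000 ft²: 897.723 × 0.0229568 = 20.6089 lb.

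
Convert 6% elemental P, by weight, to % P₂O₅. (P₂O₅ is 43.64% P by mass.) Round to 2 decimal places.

13.75% P₂O₅

%P₂O₅ = 6 / 0.4364 = 13.7489%.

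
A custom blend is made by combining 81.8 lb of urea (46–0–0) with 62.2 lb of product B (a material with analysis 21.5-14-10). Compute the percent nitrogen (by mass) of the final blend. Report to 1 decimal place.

Total mass = 81.8 + 62.2 = 144 lb.
N mass = 46%×81.8 + 21.5%×62.2 = 51.001 lb.
% N = 51.001 / 144 = 35.4174%.

35.4% N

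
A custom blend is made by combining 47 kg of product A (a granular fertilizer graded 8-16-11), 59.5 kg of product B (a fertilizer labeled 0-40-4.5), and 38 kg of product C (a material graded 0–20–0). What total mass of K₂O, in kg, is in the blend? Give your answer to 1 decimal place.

7.8 kg K₂O

K₂O mass = 11%×47 + 4.5%×59.5 + 0%×38 = 7.8475 kg.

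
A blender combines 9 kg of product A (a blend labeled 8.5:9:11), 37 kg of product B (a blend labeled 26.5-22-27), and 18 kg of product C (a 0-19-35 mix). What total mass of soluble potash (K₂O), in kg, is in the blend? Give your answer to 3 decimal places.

17.280 kg K₂O

K₂O mass = 11%×9 + 27%×37 + 35%×18 = 17.28 kg.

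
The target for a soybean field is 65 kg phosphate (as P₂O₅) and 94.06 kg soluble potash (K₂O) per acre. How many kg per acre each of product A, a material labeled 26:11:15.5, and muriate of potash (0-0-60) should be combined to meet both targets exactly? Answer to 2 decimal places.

590.91 kg product A, 4.12 kg muriate of potash

Per-acre balance (a = product A, b = muriate of potash):
P₂O₅: 0.11·a + 0·b = 65
K₂O: 0.155·a + 0.6·b = 94.06
Solving simultaneously: a = 590.909, b = 4.11515.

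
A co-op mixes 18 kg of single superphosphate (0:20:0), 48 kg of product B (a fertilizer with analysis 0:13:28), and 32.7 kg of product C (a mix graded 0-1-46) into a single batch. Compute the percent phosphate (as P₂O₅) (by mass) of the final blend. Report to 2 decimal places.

10.30% P₂O₅

Total mass = 18 + 48 + 32.7 = 98.7 kg.
P₂O₅ mass = 20%×18 + 13%×48 + 1%×32.7 = 10.167 kg.
% P₂O₅ = 10.167 / 98.7 = 10.3009%.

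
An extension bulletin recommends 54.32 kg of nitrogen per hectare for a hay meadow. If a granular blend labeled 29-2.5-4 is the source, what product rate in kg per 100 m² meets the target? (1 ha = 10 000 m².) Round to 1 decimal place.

Product per hectare = 54.32 / 29% = 187.31 kg.
Convert to per 100 m²: 187.31 × 0.01 = 1.8731 kg.

1.9 kg of product per hundred sq m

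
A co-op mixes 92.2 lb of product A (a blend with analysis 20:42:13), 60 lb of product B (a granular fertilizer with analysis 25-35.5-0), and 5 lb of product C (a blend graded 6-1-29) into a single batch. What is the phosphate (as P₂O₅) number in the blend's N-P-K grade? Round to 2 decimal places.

Total mass = 92.2 + 60 + 5 = 157.2 lb.
P₂O₅ mass = 42%×92.2 + 35.5%×60 + 1%×5 = 60.074 lb.
% P₂O₅ = 60.074 / 157.2 = 38.215%.

38.22% P₂O₅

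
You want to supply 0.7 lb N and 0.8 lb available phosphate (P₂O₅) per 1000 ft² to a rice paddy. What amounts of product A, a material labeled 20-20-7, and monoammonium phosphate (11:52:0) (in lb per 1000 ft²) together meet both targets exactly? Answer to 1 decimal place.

Per-1000 ft² balance (a = product A, b = monoammonium phosphate):
N: 0.2·a + 0.11·b = 0.7
P₂O₅: 0.2·a + 0.52·b = 0.8
From row1: a = (0.7 − 0.11·b) / 0.2.
Into row2: 0.2·(0.7 − 0.11·b)/0.2 + 0.52·b = 0.8 → b = 0.243902, a = 3.36585.

3.4 lb product A, 0.2 lb monoammonium phosphate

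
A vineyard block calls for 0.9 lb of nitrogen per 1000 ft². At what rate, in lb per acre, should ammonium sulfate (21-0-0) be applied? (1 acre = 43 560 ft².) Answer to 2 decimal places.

Product per 1000 ft² = 0.9 / 21% = 4.28571 lb.
Convert to per acre: 4.28571 × 43.56 = 186.686 lb.

186.69 lb of product per acre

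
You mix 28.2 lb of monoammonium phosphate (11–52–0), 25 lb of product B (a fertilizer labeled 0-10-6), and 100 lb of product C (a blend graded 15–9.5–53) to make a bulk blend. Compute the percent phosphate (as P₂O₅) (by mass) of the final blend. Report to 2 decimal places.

Total mass = 28.2 + 25 + 100 = 153.2 lb.
P₂O₅ mass = 52%×28.2 + 10%×25 + 9.5%×100 = 26.664 lb.
% P₂O₅ = 26.664 / 153.2 = 17.4047%.

17.40% P₂O₅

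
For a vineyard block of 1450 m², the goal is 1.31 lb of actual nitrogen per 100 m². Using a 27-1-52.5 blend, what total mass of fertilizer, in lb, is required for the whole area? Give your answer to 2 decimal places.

Product per 100 m² = 1.31 / 27% = 4.85185 lb.
Total product = 4.85185 × 1450 / 100 = 70.3519 lb.

70.35 lb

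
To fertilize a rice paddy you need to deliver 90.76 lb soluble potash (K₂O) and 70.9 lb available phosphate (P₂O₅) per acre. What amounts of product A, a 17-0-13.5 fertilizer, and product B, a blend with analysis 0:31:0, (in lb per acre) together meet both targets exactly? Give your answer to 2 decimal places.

Let a = lb of product A, b = lb of product B (per acre).
K₂O: 0.135·a + 0·b = 90.76
P₂O₅: 0·a + 0.31·b = 70.9
Solving simultaneously: a = 672.296, b = 228.7097.

672.30 lb product A, 228.71 lb product B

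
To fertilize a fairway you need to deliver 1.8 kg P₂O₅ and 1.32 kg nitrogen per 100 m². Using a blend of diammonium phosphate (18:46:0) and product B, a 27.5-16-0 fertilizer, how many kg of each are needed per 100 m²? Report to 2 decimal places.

2.90 kg diammonium phosphate, 2.90 kg product B

Per-100 m² balance (a = diammonium phosphate, b = product B):
P₂O₅: 0.46·a + 0.16·b = 1.8
N: 0.18·a + 0.275·b = 1.32
Eliminate a: (row1) − 0.46/0.18·(row2) → -0.542778·b = -1.57333, so b = 2.89867.
Back-substitute: a = (1.8 − 0.16·2.89867) / 0.46 = 2.90481.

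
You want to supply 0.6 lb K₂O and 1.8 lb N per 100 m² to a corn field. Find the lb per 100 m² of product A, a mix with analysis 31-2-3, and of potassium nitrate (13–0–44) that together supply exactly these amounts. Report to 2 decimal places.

5.39 lb product A, 1.00 lb potassium nitrate

Per-100 m² balance (a = product A, b = potassium nitrate):
K₂O: 0.03·a + 0.44·b = 0.6
N: 0.31·a + 0.13·b = 1.8
Eliminate b: (row1) − 0.44/0.13·(row2) → -1.01923·a = -5.49231, so a = 5.38868.
Then b = (1.8 − 0.31·5.38868) / 0.13 = 0.996226.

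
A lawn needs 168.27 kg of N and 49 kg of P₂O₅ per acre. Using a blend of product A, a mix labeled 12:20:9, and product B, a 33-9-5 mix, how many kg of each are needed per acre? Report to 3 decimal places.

Per-acre balance (a = product A, b = product B):
N: 0.12·a + 0.33·b = 168.27
P₂O₅: 0.2·a + 0.09·b = 49
From row1: a = (168.27 − 0.33·b) / 0.12.
Into row2: 0.2·(168.27 − 0.33·b)/0.12 + 0.09·b = 49 → b = 503.1522, a = 18.5815.

18.582 kg product A, 503.152 kg product B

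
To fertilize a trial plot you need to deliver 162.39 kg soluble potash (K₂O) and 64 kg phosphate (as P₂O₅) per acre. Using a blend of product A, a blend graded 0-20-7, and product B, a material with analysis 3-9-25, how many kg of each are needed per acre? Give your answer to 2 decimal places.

Let a = kg of product A, b = kg of product B (per acre).
K₂O: 0.07·a + 0.25·b = 162.39
P₂O₅: 0.2·a + 0.09·b = 64
Eliminate a: (row1) − 0.07/0.2·(row2) → 0.2185·b = 139.99, so b = 640.686.
Back-substitute: a = (162.39 − 0.25·640.686) / 0.07 = 31.6911.

31.69 kg product A, 640.69 kg product B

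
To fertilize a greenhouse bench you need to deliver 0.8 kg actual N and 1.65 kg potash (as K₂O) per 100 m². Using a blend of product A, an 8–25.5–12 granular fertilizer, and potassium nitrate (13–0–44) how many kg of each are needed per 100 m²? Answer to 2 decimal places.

7.02 kg product A, 1.84 kg potassium nitrate

Per-100 m² balance (a = product A, b = potassium nitrate):
N: 0.08·a + 0.13·b = 0.8
K₂O: 0.12·a + 0.44·b = 1.65
Eliminate b: (row1) − 0.13/0.44·(row2) → 0.0445455·a = 0.3125, so a = 7.01531.
Then b = (1.65 − 0.12·7.01531) / 0.44 = 1.83673.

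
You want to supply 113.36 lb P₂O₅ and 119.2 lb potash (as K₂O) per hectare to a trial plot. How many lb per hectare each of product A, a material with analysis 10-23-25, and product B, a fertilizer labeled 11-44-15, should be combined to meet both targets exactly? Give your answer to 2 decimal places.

469.46 lb product A, 12.24 lb product B

With a, b = lb per hectare of product A and product B:
P₂O₅: 0.23·a + 0.44·b = 113.36
K₂O: 0.25·a + 0.15·b = 119.2
From row1: a = (113.36 − 0.44·b) / 0.23.
Into row2: 0.25·(113.36 − 0.44·b)/0.23 + 0.15·b = 119.2 → b = 12.2384, a = 469.457.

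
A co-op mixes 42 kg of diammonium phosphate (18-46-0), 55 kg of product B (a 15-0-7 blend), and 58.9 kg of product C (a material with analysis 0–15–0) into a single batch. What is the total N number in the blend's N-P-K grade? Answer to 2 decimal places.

10.14% N

Total mass = 42 + 55 + 58.9 = 155.9 kg.
N mass = 18%×42 + 15%×55 + 0%×58.9 = 15.81 kg.
% N = 15.81 / 155.9 = 10.1411%.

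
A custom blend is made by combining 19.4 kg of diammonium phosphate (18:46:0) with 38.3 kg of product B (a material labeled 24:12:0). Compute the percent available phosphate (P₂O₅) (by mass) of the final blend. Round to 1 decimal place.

Total mass = 19.4 + 38.3 = 57.7 kg.
P₂O₅ mass = 46%×19.4 + 12%×38.3 = 13.52 kg.
% P₂O₅ = 13.52 / 57.7 = 23.4315%.

23.4% P₂O₅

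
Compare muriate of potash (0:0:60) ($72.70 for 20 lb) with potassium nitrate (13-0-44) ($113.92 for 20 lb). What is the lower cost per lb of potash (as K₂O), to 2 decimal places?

muriate of potash: K₂O per bag = 20 × 60% = 12 lb; cost = 72.70 / 12 = $6.0583/lb K₂O.
potassium nitrate: K₂O per bag = 20 × 44% = 8.8 lb; cost = 113.92 / 8.8 = $12.9455/lb K₂O.
muriate of potash is cheaper.

$6.06 per lb K₂O (muriate of potash)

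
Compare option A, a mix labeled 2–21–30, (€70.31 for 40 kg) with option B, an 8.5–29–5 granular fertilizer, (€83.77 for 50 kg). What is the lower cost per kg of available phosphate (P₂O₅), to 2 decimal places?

option A: P₂O₅ per bag = 40 × 21% = 8.4 kg; cost = 70.31 / 8.4 = €8.3702/kg P₂O₅.
option B: P₂O₅ per bag = 50 × 29% = 14.5 kg; cost = 83.77 / 14.5 = €5.7772/kg P₂O₅.
option B is cheaper.

€5.78 per kg P₂O₅ (option B)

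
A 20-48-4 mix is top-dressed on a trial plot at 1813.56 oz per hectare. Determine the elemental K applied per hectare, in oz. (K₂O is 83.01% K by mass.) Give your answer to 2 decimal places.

K₂O per hectare = 1813.56 × 4% = 72.5424 oz.
Elemental K = 72.5424 × 0.8301 = 60.2174 oz per hectare.

60.22 oz K per hectare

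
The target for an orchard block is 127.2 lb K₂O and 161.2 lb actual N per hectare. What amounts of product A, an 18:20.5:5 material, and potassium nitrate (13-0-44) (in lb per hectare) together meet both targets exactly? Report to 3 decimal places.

748.171 lb product A, 204.072 lb potassium nitrate

Per-hectare balance (a = product A, b = potassium nitrate):
K₂O: 0.05·a + 0.44·b = 127.2
N: 0.18·a + 0.13·b = 161.2
Eliminate a: (row1) − 0.05/0.18·(row2) → 0.403889·b = 82.4222, so b = 204.0715.
Back-substitute: a = (127.2 − 0.44·204.0715) / 0.05 = 748.1706.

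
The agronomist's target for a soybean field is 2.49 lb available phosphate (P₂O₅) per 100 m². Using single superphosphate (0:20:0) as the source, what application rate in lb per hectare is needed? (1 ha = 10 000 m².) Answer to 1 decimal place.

Product per 100 m² = 2.49 / 20% = 12.45 lb.
Convert to per hectare: 12.45 × 100 = 1245 lb.

1245.0 lb of product per hectare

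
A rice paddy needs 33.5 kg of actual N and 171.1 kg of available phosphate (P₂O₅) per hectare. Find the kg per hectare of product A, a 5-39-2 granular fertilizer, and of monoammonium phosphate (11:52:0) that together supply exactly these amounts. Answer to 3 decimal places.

Per-hectare balance (a = product A, b = monoammonium phosphate):
N: 0.05·a + 0.11·b = 33.5
P₂O₅: 0.39·a + 0.52·b = 171.1
From row1: a = (33.5 − 0.11·b) / 0.05.
Into row2: 0.39·(33.5 − 0.11·b)/0.05 + 0.52·b = 171.1 → b = 266.8639, a = 82.8994.

82.899 kg product A, 266.864 kg monoammonium phosphate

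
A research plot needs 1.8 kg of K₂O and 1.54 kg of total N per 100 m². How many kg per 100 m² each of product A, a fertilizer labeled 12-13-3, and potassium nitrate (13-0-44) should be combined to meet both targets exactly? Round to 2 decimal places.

9.07 kg product A, 3.47 kg potassium nitrate

Per-100 m² balance (a = product A, b = potassium nitrate):
K₂O: 0.03·a + 0.44·b = 1.8
N: 0.12·a + 0.13·b = 1.54
Eliminate b: (row1) − 0.44/0.13·(row2) → -0.376154·a = -3.41231, so a = 9.07157.
Then b = (1.54 − 0.12·9.07157) / 0.13 = 3.47239.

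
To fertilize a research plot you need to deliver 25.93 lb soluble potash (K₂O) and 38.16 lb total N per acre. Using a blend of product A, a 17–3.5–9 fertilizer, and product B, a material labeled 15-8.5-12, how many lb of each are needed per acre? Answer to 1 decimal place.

100.0 lb product A, 141.1 lb product B

Let a = lb of product A, b = lb of product B (per acre).
K₂O: 0.09·a + 0.12·b = 25.93
N: 0.17·a + 0.15·b = 38.16
Eliminate b: (row1) − 0.12/0.15·(row2) → -0.046·a = -4.598, so a = 99.9565.
Then b = (38.16 − 0.17·99.9565) / 0.15 = 141.116.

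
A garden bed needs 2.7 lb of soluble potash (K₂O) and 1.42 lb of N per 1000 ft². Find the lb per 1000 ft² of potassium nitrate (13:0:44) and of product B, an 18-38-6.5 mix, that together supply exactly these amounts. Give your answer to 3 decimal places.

Per-1000 ft² balance (a = potassium nitrate, b = product B):
K₂O: 0.44·a + 0.065·b = 2.7
N: 0.13·a + 0.18·b = 1.42
From row1: a = (2.7 − 0.065·b) / 0.44.
Into row2: 0.13·(2.7 − 0.065·b)/0.44 + 0.18·b = 1.42 → b = 3.86996, a = 5.56466.

5.565 lb potassium nitrate, 3.870 lb product B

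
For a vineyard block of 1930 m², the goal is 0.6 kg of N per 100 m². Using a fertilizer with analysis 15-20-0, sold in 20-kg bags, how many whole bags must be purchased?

Product per 100 m² = 0.6 / 15% = 4 kg.
Total product = 4 × 1930 / 100 = 77.2 kg.
Bags = ⌈77.2 / 20⌉ = 4.

4 bags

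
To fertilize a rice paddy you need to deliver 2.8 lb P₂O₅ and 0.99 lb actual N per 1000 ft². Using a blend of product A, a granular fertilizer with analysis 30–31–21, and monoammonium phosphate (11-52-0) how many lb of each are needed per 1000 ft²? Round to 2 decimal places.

Let a = lb of product A, b = lb of monoammonium phosphate (per 1000 ft²).
P₂O₅: 0.31·a + 0.52·b = 2.8
N: 0.3·a + 0.11·b = 0.99
Eliminate a: (row1) − 0.31/0.3·(row2) → 0.406333·b = 1.777, so b = 4.37326.
Back-substitute: a = (2.8 − 0.52·4.37326) / 0.31 = 1.69647.

1.70 lb product A, 4.37 lb monoammonium phosphate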